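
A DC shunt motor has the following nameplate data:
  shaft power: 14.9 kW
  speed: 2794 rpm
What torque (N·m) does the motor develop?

ω = 2π × 2794/60 = 292.6 rad/s
τ = P/ω = 14900/292.6 = 50.9 N·m

50.9 N·m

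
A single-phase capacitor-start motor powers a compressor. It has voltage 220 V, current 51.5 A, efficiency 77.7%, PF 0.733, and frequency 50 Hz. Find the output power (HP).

P_in = V·I·cosφ = 220 × 51.5 × 0.733 = 8305 W
P_out = η·P_in = 0.777 × 8305 = 6453 W
= 6453/746 = 8.65 HP

8.65 HP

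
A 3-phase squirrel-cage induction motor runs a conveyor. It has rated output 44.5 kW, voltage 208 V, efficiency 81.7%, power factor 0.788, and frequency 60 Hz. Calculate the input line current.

192 A

P_out = 44.5 kW = 44500 W
P_in = P_out / η = 44500 / 0.817 = 54468 W
I_L = P_in / (√3·V_L·cosφ) = 54468 / (1.732 × 208 × 0.788) = 192 A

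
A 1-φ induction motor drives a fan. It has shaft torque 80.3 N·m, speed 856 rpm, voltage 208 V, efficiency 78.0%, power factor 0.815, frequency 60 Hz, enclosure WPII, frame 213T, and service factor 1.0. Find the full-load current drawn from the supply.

ω = 2π×856/60 = 89.64 rad/s; P_out = τω = 80.3 × 89.64 = 7198 W
P_in = P_out / η = 7198 / 0.780 = 9228 W
I = P_in / (V·cosφ) = 9228 / (208 × 0.815) = 54.4 A

54.4 A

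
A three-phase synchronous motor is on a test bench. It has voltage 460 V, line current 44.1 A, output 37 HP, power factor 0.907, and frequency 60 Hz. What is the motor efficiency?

86.6 %

P_out = 37 × 746 = 27602 W
P_in = √3·V_L·I_L·cosφ = 1.732 × 460 × 44.1 × 0.907 = 31868 W
η = P_out / P_in = 27602 / 31868 = 0.866 = 86.6%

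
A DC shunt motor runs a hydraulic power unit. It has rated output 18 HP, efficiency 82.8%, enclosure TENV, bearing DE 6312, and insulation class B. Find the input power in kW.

P_out = 18 × 746 = 13428 W
P_in = P_out/η = 13428/0.828 = 16217 W = 16.2 kW

16.2 kW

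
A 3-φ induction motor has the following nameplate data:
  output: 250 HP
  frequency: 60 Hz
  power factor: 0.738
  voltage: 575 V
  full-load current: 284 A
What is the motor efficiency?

P_out = 250 × 746 = 186500 W
P_in = √3·V_L·I_L·cosφ = 1.732 × 575 × 284 × 0.738 = 208733 W
η = P_out / P_in = 186500 / 208733 = 0.893 = 89.3%

89.3 %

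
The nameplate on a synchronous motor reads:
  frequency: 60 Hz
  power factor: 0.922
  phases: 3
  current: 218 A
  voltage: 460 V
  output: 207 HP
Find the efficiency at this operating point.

P_out = 207 × 746 = 154422 W
P_in = √3·V_L·I_L·cosφ = 1.732 × 460 × 218 × 0.922 = 160138 W
η = P_out / P_in = 154422 / 160138 = 0.964 = 96.4%

96.4 %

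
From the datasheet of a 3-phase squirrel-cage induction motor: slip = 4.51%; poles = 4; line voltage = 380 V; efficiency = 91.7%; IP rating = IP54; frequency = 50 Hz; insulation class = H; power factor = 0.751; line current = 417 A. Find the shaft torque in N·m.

P_in = √3·V·I·cosφ = 1.732 × 380 × 417 × 0.751 = 206114 W
P_out = η·P_in = 0.917 × 206114 = 189007 W
n_s = 120×50/4 = 1500 rpm; n = 1500×(1−0.0451) = 1432 rpm
ω = 2π×1432/60 = 150 rad/s
τ = P_out/ω = 189007/150 = 1260 N·m

1260 N·m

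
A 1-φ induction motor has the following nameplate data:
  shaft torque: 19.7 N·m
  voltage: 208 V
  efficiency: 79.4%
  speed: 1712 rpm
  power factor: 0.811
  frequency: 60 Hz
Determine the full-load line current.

ω = 2π×1712/60 = 179.3 rad/s; P_out = τω = 19.7 × 179.3 = 3532 W
P_in = P_out / η = 3532 / 0.794 = 4448 W
I = P_in / (V·cosφ) = 4448 / (208 × 0.811) = 26.4 A

26.4 A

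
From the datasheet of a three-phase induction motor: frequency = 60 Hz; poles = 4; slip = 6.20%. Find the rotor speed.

1688 rpm

n_s = 120f/p = 120×60/4 = 1800 rpm
n = n_s(1 − s) = 1800 × (1 − 0.062) = 1688 rpm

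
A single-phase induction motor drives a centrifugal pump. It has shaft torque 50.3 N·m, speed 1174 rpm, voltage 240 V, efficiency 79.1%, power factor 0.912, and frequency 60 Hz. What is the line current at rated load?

ω = 2π×1174/60 = 122.9 rad/s; P_out = τω = 50.3 × 122.9 = 6182 W
P_in = P_out / η = 6182 / 0.791 = 7815 W
I = P_in / (V·cosφ) = 7815 / (240 × 0.912) = 35.7 A

35.7 A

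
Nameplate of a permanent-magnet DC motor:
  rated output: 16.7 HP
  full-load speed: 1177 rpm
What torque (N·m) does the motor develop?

101 N·m

P_out = 16.7 × 746 = 12458 W
ω = 2π × 1177/60 = 123.3 rad/s
τ = P_out/ω = 12458/123.3 = 101 N·m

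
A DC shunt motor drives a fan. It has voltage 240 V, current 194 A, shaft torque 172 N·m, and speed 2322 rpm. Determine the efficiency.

89.8 %

ω = 2π × 2322/60 = 243.2 rad/s; P_out = τω = 172 × 243.2 = 41830 W
P_in = V·I = 240 × 194 = 46560 W
η = P_out / P_in = 41830 / 46560 = 0.898 = 89.8%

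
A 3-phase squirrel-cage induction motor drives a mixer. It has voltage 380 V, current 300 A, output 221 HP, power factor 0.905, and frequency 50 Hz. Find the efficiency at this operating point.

P_out = 221 × 746 = 164866 W
P_in = √3·V_L·I_L·cosφ = 1.732 × 380 × 300 × 0.905 = 178690 W
η = P_out / P_in = 164866 / 178690 = 0.923 = 92.3%

92.3 %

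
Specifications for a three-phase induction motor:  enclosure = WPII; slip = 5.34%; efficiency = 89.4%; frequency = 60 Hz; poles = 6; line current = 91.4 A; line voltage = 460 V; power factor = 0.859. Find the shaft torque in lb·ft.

347 lb·ft

P_in = √3·V·I·cosφ = 1.732 × 460 × 91.4 × 0.859 = 62553 W
P_out = η·P_in = 0.894 × 62553 = 55922 W
n_s = 120×60/6 = 1200 rpm; n = 1200×(1−0.0534) = 1136 rpm
ω = 2π×1136/60 = 119 rad/s
τ = P_out/ω = 55922/119 = 469.9 N·m
In lb·ft: 469.9/1.356 = 347 lb·ft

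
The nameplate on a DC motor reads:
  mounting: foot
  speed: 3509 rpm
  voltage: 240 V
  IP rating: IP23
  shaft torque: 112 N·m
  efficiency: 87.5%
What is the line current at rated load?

ω = 2π×3509/60 = 367.5 rad/s; P_out = τω = 112 × 367.5 = 41160 W
P_in = P_out / η = 41160 / 0.875 = 47040 W
I = P_in / V = 47040 / 240 = 196 A

196 A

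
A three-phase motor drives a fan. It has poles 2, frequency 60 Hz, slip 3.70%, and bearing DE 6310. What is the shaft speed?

n_s = 120f/p = 120×60/2 = 3600 rpm
n = n_s(1 − s) = 3600 × (1 − 0.037) = 3467 rpm

3467 rpm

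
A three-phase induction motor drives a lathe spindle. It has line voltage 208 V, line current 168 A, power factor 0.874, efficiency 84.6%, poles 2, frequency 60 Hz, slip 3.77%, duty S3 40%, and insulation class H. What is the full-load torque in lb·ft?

91 lb·ft

P_in = √3·V·I·cosφ = 1.732 × 208 × 168 × 0.874 = 52897 W
P_out = η·P_in = 0.846 × 52897 = 44751 W
n_s = 120×60/2 = 3600 rpm; n = 3600×(1−0.0377) = 3464 rpm
ω = 2π×3464/60 = 362.7 rad/s
τ = P_out/ω = 44751/362.7 = 123.4 N·m
In lb·ft: 123.4/1.356 = 91 lb·ft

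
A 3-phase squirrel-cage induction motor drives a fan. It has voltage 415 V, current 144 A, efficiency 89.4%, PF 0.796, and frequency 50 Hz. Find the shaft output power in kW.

P_in = √3·V·I·cosφ = 1.732 × 415 × 144 × 0.796 = 82389 W
P_out = η·P_in = 0.894 × 82389 = 73656 W

73.7 kW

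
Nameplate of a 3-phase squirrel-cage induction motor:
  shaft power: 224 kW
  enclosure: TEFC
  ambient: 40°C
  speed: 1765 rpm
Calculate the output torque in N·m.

ω = 2π × 1765/60 = 184.8 rad/s
τ = P/ω = 224000/184.8 = 1210 N·m

1210 N·m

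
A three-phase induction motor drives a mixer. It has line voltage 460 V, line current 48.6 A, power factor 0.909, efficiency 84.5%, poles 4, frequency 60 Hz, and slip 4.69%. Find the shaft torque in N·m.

166 N·m

P_in = √3·V·I·cosφ = 1.732 × 460 × 48.6 × 0.909 = 35197 W
P_out = η·P_in = 0.845 × 35197 = 29741 W
n_s = 120×60/4 = 1800 rpm; n = 1800×(1−0.0469) = 1716 rpm
ω = 2π×1716/60 = 179.7 rad/s
τ = P_out/ω = 29741/179.7 = 166 N·m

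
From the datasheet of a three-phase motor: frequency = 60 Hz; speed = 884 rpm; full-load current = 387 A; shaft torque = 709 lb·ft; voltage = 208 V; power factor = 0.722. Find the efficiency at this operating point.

τ = 709 lb·ft × 1.356 = 961.4 N·m
ω = 2π × 884/60 = 92.57 rad/s; P_out = τω = 961.4 × 92.57 = 88997 W
P_in = √3·V_L·I_L·cosφ = 1.732 × 208 × 387 × 0.722 = 100661 W
η = P_out / P_in = 88997 / 100661 = 0.884 = 88.4%

88.4 %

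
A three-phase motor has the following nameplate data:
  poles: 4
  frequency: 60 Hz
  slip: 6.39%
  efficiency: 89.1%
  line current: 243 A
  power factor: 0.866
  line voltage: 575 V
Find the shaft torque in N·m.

P_in = √3·V·I·cosφ = 1.732 × 575 × 243 × 0.866 = 209575 W
P_out = η·P_in = 0.891 × 209575 = 186731 W
n_s = 120×60/4 = 1800 rpm; n = 1800×(1−0.0639) = 1685 rpm
ω = 2π×1685/60 = 176.5 rad/s
τ = P_out/ω = 186731/176.5 = 1060 N·m

1060 N·m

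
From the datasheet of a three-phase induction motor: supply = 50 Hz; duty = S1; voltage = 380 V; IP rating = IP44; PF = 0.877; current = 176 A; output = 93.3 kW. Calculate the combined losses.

8290 W

P_in = √3·V·I·cosφ = 1.732×380×176×0.877 = 101588 W
P_out = 93300 W
Losses = P_in − P_out = 101588 − 93300 = 8288 W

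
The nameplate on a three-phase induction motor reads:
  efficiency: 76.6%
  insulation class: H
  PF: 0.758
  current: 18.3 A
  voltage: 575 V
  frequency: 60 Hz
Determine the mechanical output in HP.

14.2 HP

P_in = √3·V·I·cosφ = 1.732 × 575 × 18.3 × 0.758 = 13815 W
P_out = η·P_in = 0.766 × 13815 = 10582 W
= 10582/746 = 14.2 HP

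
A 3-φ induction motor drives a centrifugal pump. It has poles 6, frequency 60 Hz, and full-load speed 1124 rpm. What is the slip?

6.33 %

n_s = 120f/p = 120×60/6 = 1200 rpm
s = (n_s − n)/n_s = (1200 − 1124)/1200 = 0.0633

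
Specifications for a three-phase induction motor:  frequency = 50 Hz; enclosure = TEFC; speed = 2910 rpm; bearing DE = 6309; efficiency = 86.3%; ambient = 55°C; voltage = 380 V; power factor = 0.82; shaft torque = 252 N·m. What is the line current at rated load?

ω = 2π×2910/60 = 304.7 rad/s; P_out = τω = 252 × 304.7 = 76784 W
P_in = P_out / η = 76784 / 0.863 = 88973 W
I_L = P_in / (√3·V_L·cosφ) = 88973 / (1.732 × 380 × 0.82) = 165 A

165 A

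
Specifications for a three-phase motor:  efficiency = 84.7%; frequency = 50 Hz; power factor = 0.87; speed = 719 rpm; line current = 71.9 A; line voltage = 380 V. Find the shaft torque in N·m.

463 N·m

P_in = √3·V·I·cosφ = 1.732 × 380 × 71.9 × 0.87 = 41170 W
P_out = η·P_in = 0.847 × 41170 = 34871 W
n = 719 rpm
ω = 2π×719/60 = 75.29 rad/s
τ = P_out/ω = 34871/75.29 = 463 N·m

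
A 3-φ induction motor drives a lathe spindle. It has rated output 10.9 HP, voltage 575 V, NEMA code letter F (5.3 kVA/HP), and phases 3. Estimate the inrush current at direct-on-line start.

S_LR = 5.3 × 10.9 = 57.77 kVA
I_LR = S_LR/(√3·V_L) = 57770/(1.732×575) = 58 A

58 A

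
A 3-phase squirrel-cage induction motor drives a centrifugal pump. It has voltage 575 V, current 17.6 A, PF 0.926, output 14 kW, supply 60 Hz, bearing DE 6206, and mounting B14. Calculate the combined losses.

2230 W

P_in = √3·V·I·cosφ = 1.732×575×17.6×0.926 = 16231 W
P_out = 14000 W
Losses = P_in − P_out = 16231 − 14000 = 2231 W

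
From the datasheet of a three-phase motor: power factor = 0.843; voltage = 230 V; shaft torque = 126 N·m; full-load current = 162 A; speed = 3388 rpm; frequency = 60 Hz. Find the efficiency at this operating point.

ω = 2π × 3388/60 = 354.8 rad/s; P_out = τω = 126 × 354.8 = 44705 W
P_in = √3·V_L·I_L·cosφ = 1.732 × 230 × 162 × 0.843 = 54402 W
η = P_out / P_in = 44705 / 54402 = 0.822 = 82.2%

82.2 %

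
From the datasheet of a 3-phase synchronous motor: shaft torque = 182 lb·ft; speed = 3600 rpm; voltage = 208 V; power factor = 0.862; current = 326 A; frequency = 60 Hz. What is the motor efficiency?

τ = 182 lb·ft × 1.356 = 246.8 N·m
ω = 2π × 3600/60 = 377 rad/s; P_out = τω = 246.8 × 377 = 93044 W
P_in = √3·V_L·I_L·cosφ = 1.732 × 208 × 326 × 0.862 = 101236 W
η = P_out / P_in = 93044 / 101236 = 0.919 = 91.9%

91.9 %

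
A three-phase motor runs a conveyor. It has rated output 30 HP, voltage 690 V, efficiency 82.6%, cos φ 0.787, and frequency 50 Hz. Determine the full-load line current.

P_out = 30 × 746 = 22380 W
P_in = P_out / η = 22380 / 0.826 = 27094 W
I_L = P_in / (√3·V_L·cosφ) = 27094 / (1.732 × 690 × 0.787) = 28.8 A

28.8 A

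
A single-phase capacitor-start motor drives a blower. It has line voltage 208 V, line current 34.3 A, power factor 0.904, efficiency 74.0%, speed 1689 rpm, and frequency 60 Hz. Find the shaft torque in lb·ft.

19.9 lb·ft

P_in = V·I·cosφ = 208 × 34.3 × 0.904 = 6449 W
P_out = η·P_in = 0.74 × 6449 = 4772 W
n = 1689 rpm
ω = 2π×1689/60 = 176.9 rad/s
τ = P_out/ω = 4772/176.9 = 26.98 N·m
In lb·ft: 26.98/1.356 = 19.9 lb·ft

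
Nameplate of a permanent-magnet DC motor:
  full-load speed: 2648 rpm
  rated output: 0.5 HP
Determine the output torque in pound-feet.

0.992 lb·ft

P_out = 0.5 × 746 = 373 W
ω = 2π × 2648/60 = 277.3 rad/s
τ = P_out/ω = 373/277.3 = 1.345 N·m
In lb·ft: 1.345/1.356 = 0.992 lb·ft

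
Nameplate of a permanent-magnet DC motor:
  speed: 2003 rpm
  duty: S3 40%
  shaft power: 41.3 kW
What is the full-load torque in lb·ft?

145 lb·ft

ω = 2π × 2003/60 = 209.8 rad/s
τ = P/ω = 41300/209.8 = 196.9 N·m
In lb·ft: 196.9/1.356 = 145 lb·ft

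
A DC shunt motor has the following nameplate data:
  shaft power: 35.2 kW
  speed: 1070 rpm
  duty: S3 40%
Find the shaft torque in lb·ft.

232 lb·ft

ω = 2π × 1070/60 = 112.1 rad/s
τ = P/ω = 35200/112.1 = 314 N·m
In lb·ft: 314/1.356 = 232 lb·ft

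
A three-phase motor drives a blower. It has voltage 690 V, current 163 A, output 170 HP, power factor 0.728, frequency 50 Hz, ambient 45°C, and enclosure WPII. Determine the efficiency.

89.4 %

P_out = 170 × 746 = 126820 W
P_in = √3·V_L·I_L·cosφ = 1.732 × 690 × 163 × 0.728 = 141813 W
η = P_out / P_in = 126820 / 141813 = 0.894 = 89.4%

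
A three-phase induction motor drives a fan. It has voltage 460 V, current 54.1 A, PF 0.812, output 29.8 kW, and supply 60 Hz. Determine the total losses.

P_in = √3·V·I·cosφ = 1.732×460×54.1×0.812 = 34999 W
P_out = 29800 W
Losses = P_in − P_out = 34999 − 29800 = 5199 W

5.2 kW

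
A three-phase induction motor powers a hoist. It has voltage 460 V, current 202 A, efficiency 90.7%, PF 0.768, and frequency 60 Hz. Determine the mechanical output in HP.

P_in = √3·V·I·cosφ = 1.732 × 460 × 202 × 0.768 = 123600 W
P_out = η·P_in = 0.907 × 123600 = 112105 W
= 112105/746 = 150 HP

150 HP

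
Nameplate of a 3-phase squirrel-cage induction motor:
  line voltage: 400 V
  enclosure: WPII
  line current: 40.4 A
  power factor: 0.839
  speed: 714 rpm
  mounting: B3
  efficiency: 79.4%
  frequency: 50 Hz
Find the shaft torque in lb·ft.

P_in = √3·V·I·cosφ = 1.732 × 400 × 40.4 × 0.839 = 23483 W
P_out = η·P_in = 0.794 × 23483 = 18646 W
n = 714 rpm
ω = 2π×714/60 = 74.77 rad/s
τ = P_out/ω = 18646/74.77 = 249.4 N·m
In lb·ft: 249.4/1.356 = 184 lb·ft

184 lb·ft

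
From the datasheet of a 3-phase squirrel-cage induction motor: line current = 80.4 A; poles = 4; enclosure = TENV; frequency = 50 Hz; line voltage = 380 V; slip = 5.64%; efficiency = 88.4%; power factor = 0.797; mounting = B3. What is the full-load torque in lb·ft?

P_in = √3·V·I·cosφ = 1.732 × 380 × 80.4 × 0.797 = 42174 W
P_out = η·P_in = 0.884 × 42174 = 37282 W
n_s = 120×50/4 = 1500 rpm; n = 1500×(1−0.0564) = 1415 rpm
ω = 2π×1415/60 = 148.2 rad/s
τ = P_out/ω = 37282/148.2 = 251.6 N·m
In lb·ft: 251.6/1.356 = 186 lb·ft

186 lb·ft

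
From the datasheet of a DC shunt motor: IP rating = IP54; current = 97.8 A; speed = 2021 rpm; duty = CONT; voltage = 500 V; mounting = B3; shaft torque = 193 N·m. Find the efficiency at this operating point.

83.5 %

ω = 2π × 2021/60 = 211.6 rad/s; P_out = τω = 193 × 211.6 = 40839 W
P_in = V·I = 500 × 97.8 = 48900 W
η = P_out / P_in = 40839 / 48900 = 0.835 = 83.5%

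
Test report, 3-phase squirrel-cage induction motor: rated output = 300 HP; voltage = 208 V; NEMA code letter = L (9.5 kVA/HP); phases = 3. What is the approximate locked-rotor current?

S_LR = 9.5 × 300 = 2850 kVA
I_LR = S_LR/(√3·V_L) = 2850000/(1.732×208) = 7910 A

7910 A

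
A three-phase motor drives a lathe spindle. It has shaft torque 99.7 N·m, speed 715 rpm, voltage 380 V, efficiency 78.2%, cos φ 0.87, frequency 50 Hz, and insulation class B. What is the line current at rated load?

ω = 2π×715/60 = 74.87 rad/s; P_out = τω = 99.7 × 74.87 = 7465 W
P_in = P_out / η = 7465 / 0.782 = 9546 W
I_L = P_in / (√3·V_L·cosφ) = 9546 / (1.732 × 380 × 0.87) = 16.7 A

16.7 A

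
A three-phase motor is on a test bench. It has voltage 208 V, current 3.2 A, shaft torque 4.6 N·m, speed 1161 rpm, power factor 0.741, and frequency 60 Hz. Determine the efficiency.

ω = 2π × 1161/60 = 121.6 rad/s; P_out = τω = 4.6 × 121.6 = 559 W
P_in = √3·V_L·I_L·cosφ = 1.732 × 208 × 3.2 × 0.741 = 854 W
η = P_out / P_in = 559 / 854 = 0.655 = 65.5%

65.5 %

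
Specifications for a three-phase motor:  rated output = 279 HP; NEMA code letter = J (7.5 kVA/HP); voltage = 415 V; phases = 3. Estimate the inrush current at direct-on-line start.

2910 A

S_LR = 7.5 × 279 = 2092.5 kVA
I_LR = S_LR/(√3·V_L) = 2092500/(1.732×415) = 2910 A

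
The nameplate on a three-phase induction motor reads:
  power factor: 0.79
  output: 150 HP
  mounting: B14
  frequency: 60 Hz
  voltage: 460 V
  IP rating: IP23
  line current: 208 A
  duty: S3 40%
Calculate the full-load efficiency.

P_out = 150 × 746 = 111900 W
P_in = √3·V_L·I_L·cosφ = 1.732 × 460 × 208 × 0.79 = 130917 W
η = P_out / P_in = 111900 / 130917 = 0.855 = 85.5%

85.5 %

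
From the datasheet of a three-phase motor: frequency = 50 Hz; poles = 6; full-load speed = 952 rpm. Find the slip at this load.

n_s = 120f/p = 120×50/6 = 1000 rpm
s = (n_s − n)/n_s = (1000 − 952)/1000 = 0.0480

4.80 %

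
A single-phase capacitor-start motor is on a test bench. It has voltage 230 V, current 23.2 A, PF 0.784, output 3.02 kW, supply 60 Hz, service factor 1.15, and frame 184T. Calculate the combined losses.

P_in = V·I·cosφ = 230×23.2×0.784 = 4183 W
P_out = 3020 W
Losses = P_in − P_out = 4183 − 3020 = 1163 W

1.16 kW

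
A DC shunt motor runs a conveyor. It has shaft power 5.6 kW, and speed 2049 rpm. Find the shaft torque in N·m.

ω = 2π × 2049/60 = 214.6 rad/s
τ = P/ω = 5600/214.6 = 26.1 N·m

26.1 N·m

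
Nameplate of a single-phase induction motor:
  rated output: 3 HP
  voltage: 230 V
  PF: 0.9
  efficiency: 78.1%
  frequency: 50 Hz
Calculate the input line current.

13.8 A

P_out = 3 × 746 = 2238 W
P_in = P_out / η = 2238 / 0.781 = 2866 W
I = P_in / (V·cosφ) = 2866 / (230 × 0.9) = 13.8 A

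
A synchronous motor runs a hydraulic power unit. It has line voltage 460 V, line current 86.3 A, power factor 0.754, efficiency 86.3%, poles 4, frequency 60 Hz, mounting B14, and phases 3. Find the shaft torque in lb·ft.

175 lb·ft

P_in = √3·V·I·cosφ = 1.732 × 460 × 86.3 × 0.754 = 51843 W
P_out = η·P_in = 0.863 × 51843 = 44741 W
n = n_s = 120×60/4 = 1800 rpm (synchronous)
ω = 2π×1800/60 = 188.5 rad/s
τ = P_out/ω = 44741/188.5 = 237.4 N·m
In lb·ft: 237.4/1.356 = 175 lb·ft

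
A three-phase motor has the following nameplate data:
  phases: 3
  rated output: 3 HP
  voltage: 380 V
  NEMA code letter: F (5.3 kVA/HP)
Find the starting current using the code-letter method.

S_LR = 5.3 × 3 = 15.9 kVA
I_LR = S_LR/(√3·V_L) = 15900/(1.732×380) = 24.2 A

24.2 A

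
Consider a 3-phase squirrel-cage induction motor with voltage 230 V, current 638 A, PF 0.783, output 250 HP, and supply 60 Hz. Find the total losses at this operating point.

P_in = √3·V·I·cosφ = 1.732×230×638×0.783 = 199002 W
P_out = 250×746 = 186500 W
Losses = P_in − P_out = 199002 − 186500 = 12502 W

12.5 kW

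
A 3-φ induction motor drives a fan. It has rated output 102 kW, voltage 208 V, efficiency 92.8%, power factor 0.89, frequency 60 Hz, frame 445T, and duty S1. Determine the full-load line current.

343 A

P_out = 102 kW = 102000 W
P_in = P_out / η = 102000 / 0.928 = 109914 W
I_L = P_in / (√3·V_L·cosφ) = 109914 / (1.732 × 208 × 0.89) = 343 A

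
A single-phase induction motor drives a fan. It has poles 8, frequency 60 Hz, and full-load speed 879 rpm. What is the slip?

2.3 %

n_s = 120f/p = 120×60/8 = 900 rpm
s = (n_s − n)/n_s = (900 − 879)/900 = 0.0233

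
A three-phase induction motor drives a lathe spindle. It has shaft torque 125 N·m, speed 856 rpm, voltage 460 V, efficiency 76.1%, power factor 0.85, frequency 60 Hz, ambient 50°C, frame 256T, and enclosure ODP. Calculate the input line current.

ω = 2π×856/60 = 89.64 rad/s; P_out = τω = 125 × 89.64 = 11205 W
P_in = P_out / η = 11205 / 0.761 = 14724 W
I_L = P_in / (√3·V_L·cosφ) = 14724 / (1.732 × 460 × 0.85) = 21.7 A

21.7 A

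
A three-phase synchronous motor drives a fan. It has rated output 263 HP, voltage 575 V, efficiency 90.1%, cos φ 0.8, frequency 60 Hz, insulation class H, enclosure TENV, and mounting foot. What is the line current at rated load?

273 A

P_out = 263 × 746 = 196198 W
P_in = P_out / η = 196198 / 0.901 = 217756 W
I_L = P_in / (√3·V_L·cosφ) = 217756 / (1.732 × 575 × 0.8) = 273 A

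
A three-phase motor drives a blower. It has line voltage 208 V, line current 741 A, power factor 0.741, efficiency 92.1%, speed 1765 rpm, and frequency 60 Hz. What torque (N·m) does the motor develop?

986 N·m

P_in = √3·V·I·cosφ = 1.732 × 208 × 741 × 0.741 = 197810 W
P_out = η·P_in = 0.921 × 197810 = 182183 W
n = 1765 rpm
ω = 2π×1765/60 = 184.8 rad/s
τ = P_out/ω = 182183/184.8 = 986 N·m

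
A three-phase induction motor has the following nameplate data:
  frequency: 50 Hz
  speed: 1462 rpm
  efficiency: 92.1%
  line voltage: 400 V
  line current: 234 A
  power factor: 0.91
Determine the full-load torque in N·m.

P_in = √3·V·I·cosφ = 1.732 × 400 × 234 × 0.91 = 147525 W
P_out = η·P_in = 0.921 × 147525 = 135871 W
n = 1462 rpm
ω = 2π×1462/60 = 153.1 rad/s
τ = P_out/ω = 135871/153.1 = 887 N·m

887 N·m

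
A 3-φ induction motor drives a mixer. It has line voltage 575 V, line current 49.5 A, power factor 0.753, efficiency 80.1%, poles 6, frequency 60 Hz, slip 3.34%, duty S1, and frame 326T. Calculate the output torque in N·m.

245 N·m

P_in = √3·V·I·cosφ = 1.732 × 575 × 49.5 × 0.753 = 37121 W
P_out = η·P_in = 0.801 × 37121 = 29734 W
n_s = 120×60/6 = 1200 rpm; n = 1200×(1−0.0334) = 1160 rpm
ω = 2π×1160/60 = 121.5 rad/s
τ = P_out/ω = 29734/121.5 = 245 N·m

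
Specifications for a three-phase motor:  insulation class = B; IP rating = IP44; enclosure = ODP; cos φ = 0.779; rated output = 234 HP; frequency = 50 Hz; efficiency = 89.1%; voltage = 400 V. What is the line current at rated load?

P_out = 234 × 746 = 174564 W
P_in = P_out / η = 174564 / 0.891 = 195919 W
I_L = P_in / (√3·V_L·cosφ) = 195919 / (1.732 × 400 × 0.779) = 363 A

363 A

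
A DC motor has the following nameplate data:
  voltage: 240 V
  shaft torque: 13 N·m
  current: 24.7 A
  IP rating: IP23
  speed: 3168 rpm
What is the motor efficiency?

ω = 2π × 3168/60 = 331.8 rad/s; P_out = τω = 13 × 331.8 = 4313 W
P_in = V·I = 240 × 24.7 = 5928 W
η = P_out / P_in = 4313 / 5928 = 0.728 = 72.8%

72.8 %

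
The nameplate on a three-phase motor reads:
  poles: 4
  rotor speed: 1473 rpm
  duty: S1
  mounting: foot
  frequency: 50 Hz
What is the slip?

n_s = 120f/p = 120×50/4 = 1500 rpm
s = (n_s − n)/n_s = (1500 − 1473)/1500 = 0.0180

1.80 %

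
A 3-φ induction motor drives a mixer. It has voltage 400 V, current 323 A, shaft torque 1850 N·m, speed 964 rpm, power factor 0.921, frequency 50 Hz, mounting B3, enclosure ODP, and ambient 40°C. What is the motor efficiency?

90.6 %

ω = 2π × 964/60 = 100.9 rad/s; P_out = τω = 1850 × 100.9 = 186665 W
P_in = √3·V_L·I_L·cosφ = 1.732 × 400 × 323 × 0.921 = 206096 W
η = P_out / P_in = 186665 / 206096 = 0.906 = 90.6%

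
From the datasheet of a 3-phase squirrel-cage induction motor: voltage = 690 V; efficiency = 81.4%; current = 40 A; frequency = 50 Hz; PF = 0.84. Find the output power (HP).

43.8 HP

P_in = √3·V·I·cosφ = 1.732 × 690 × 40 × 0.84 = 40155 W
P_out = η·P_in = 0.814 × 40155 = 32686 W
= 32686/746 = 43.8 HP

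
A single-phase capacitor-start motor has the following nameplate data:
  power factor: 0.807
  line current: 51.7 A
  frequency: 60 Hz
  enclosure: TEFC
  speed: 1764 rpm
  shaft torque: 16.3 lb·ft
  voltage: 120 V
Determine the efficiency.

τ = 16.3 lb·ft × 1.356 = 22.1 N·m
ω = 2π × 1764/60 = 184.7 rad/s; P_out = τω = 22.1 × 184.7 = 4082 W
P_in = V·I·cosφ = 120 × 51.7 × 0.807 = 5007 W
η = P_out / P_in = 4082 / 5007 = 0.815 = 81.5%

81.5 %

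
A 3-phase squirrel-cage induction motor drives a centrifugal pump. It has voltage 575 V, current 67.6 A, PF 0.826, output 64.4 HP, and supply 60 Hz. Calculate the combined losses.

7570 W

P_in = √3·V·I·cosφ = 1.732×575×67.6×0.826 = 55609 W
P_out = 64.4×746 = 48042 W
Losses = P_in − P_out = 55609 − 48042 = 7567 W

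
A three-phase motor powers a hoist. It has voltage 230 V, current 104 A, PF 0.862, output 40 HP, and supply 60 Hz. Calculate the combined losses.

5870 W

P_in = √3·V·I·cosφ = 1.732×230×104×0.862 = 35712 W
P_out = 40×746 = 29840 W
Losses = P_in − P_out = 35712 − 29840 = 5872 W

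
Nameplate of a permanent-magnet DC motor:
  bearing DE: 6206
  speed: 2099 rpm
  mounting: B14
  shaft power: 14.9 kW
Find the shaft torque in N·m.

67.8 N·m

ω = 2π × 2099/60 = 219.8 rad/s
τ = P/ω = 14900/219.8 = 67.8 N·m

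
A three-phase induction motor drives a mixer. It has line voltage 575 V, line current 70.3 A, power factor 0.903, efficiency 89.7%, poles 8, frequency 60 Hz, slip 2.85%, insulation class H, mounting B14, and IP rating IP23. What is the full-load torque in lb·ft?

457 lb·ft

P_in = √3·V·I·cosφ = 1.732 × 575 × 70.3 × 0.903 = 63221 W
P_out = η·P_in = 0.897 × 63221 = 56709 W
n_s = 120×60/8 = 900 rpm; n = 900×(1−0.0285) = 874 rpm
ω = 2π×874/60 = 91.53 rad/s
τ = P_out/ω = 56709/91.53 = 619.6 N·m
In lb·ft: 619.6/1.356 = 457 lb·ft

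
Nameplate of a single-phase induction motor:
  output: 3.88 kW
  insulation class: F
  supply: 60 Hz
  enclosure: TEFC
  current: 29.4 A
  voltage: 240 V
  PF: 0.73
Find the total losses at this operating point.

1270 W

P_in = V·I·cosφ = 240×29.4×0.73 = 5151 W
P_out = 3880 W
Losses = P_in − P_out = 5151 − 3880 = 1271 W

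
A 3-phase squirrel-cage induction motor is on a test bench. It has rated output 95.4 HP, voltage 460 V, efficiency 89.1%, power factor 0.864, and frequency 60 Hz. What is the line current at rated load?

P_out = 95.4 × 746 = 71168 W
P_in = P_out / η = 71168 / 0.891 = 79874 W
I_L = P_in / (√3·V_L·cosφ) = 79874 / (1.732 × 460 × 0.864) = 116 A

116 A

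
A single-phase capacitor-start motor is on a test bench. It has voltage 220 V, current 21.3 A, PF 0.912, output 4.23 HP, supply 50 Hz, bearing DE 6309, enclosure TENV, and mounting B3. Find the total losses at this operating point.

P_in = V·I·cosφ = 220×21.3×0.912 = 4274 W
P_out = 4.23×746 = 3156 W
Losses = P_in − P_out = 4274 − 3156 = 1118 W

1120 W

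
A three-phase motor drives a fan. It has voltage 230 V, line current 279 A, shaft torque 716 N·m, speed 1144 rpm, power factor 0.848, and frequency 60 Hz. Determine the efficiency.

ω = 2π × 1144/60 = 119.8 rad/s; P_out = τω = 716 × 119.8 = 85777 W
P_in = √3·V_L·I_L·cosφ = 1.732 × 230 × 279 × 0.848 = 94249 W
η = P_out / P_in = 85777 / 94249 = 0.910 = 91.0%

91.0 %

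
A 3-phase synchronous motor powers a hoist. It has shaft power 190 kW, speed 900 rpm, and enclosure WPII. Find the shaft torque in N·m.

2020 N·m

ω = 2π × 900/60 = 94.25 rad/s
τ = P/ω = 190000/94.25 = 2020 N·m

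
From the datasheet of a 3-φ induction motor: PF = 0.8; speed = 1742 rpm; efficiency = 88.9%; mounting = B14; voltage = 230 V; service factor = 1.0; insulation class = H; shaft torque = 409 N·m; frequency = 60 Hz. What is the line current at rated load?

ω = 2π×1742/60 = 182.4 rad/s; P_out = τω = 409 × 182.4 = 74602 W
P_in = P_out / η = 74602 / 0.889 = 83917 W
I_L = P_in / (√3·V_L·cosφ) = 83917 / (1.732 × 230 × 0.8) = 263 A

263 A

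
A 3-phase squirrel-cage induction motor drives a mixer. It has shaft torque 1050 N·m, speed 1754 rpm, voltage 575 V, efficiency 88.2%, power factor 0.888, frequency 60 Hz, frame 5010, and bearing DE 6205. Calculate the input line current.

ω = 2π×1754/60 = 183.7 rad/s; P_out = τω = 1050 × 183.7 = 192885 W
P_in = P_out / η = 192885 / 0.882 = 218690 W
I_L = P_in / (√3·V_L·cosφ) = 218690 / (1.732 × 575 × 0.888) = 247 A

247 A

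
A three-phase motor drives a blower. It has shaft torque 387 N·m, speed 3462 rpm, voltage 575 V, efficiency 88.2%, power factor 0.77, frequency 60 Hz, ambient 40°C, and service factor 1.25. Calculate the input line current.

ω = 2π×3462/60 = 362.5 rad/s; P_out = τω = 387 × 362.5 = 140288 W
P_in = P_out / η = 140288 / 0.882 = 159057 W
I_L = P_in / (√3·V_L·cosφ) = 159057 / (1.732 × 575 × 0.77) = 207 A

207 A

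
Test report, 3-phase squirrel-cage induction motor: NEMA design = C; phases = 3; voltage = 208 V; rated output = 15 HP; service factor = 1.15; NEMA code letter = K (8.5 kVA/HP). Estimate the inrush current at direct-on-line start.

S_LR = 8.5 × 15 = 127.5 kVA
I_LR = S_LR/(√3·V_L) = 127500/(1.732×208) = 354 A

354 A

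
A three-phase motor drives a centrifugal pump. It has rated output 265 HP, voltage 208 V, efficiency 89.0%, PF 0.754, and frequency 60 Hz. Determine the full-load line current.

P_out = 265 × 746 = 197690 W
P_in = P_out / η = 197690 / 0.890 = 222124 W
I_L = P_in / (√3·V_L·cosφ) = 222124 / (1.732 × 208 × 0.754) = 818 A

818 A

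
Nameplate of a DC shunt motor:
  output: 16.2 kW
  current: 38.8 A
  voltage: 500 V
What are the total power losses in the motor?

P_in = V·I = 500×38.8 = 19400 W
P_out = 16200 W
Losses = P_in − P_out = 19400 − 16200 = 3200 W

3200 W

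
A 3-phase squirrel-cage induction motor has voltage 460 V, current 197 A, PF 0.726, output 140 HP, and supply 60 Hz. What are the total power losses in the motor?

9.51 kW

P_in = √3·V·I·cosφ = 1.732×460×197×0.726 = 113948 W
P_out = 140×746 = 104440 W
Losses = P_in − P_out = 113948 − 104440 = 9508 W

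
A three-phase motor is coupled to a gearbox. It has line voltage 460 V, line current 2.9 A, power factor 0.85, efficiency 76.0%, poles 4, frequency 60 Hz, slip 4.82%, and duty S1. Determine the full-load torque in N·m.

P_in = √3·V·I·cosφ = 1.732 × 460 × 2.9 × 0.85 = 1964 W
P_out = η·P_in = 0.76 × 1964 = 1493 W
n_s = 120×60/4 = 1800 rpm; n = 1800×(1−0.0482) = 1713 rpm
ω = 2π×1713/60 = 179.4 rad/s
τ = P_out/ω = 1493/179.4 = 8.32 N·m

8.32 N·m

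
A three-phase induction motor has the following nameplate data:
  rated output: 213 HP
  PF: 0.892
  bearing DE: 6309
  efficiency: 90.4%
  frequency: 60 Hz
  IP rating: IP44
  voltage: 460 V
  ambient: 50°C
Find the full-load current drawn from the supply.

247 A

P_out = 213 × 746 = 158898 W
P_in = P_out / η = 158898 / 0.904 = 175772 W
I_L = P_in / (√3·V_L·cosφ) = 175772 / (1.732 × 460 × 0.892) = 247 A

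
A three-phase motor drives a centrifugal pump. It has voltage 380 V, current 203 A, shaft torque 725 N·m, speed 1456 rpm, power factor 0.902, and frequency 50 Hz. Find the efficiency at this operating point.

ω = 2π × 1456/60 = 152.5 rad/s; P_out = τω = 725 × 152.5 = 110563 W
P_in = √3·V_L·I_L·cosφ = 1.732 × 380 × 203 × 0.902 = 120513 W
η = P_out / P_in = 110563 / 120513 = 0.917 = 91.7%

91.7 %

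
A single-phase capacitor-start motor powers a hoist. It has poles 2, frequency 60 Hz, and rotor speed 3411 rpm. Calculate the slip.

5.25 %

n_s = 120f/p = 120×60/2 = 3600 rpm
s = (n_s − n)/n_s = (3600 − 3411)/3600 = 0.0525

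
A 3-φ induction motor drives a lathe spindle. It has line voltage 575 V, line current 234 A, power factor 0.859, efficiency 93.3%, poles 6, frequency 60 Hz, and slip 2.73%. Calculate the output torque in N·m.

1530 N·m

P_in = √3·V·I·cosφ = 1.732 × 575 × 234 × 0.859 = 200182 W
P_out = η·P_in = 0.933 × 200182 = 186770 W
n_s = 120×60/6 = 1200 rpm; n = 1200×(1−0.0273) = 1167 rpm
ω = 2π×1167/60 = 122.2 rad/s
τ = P_out/ω = 186770/122.2 = 1530 N·m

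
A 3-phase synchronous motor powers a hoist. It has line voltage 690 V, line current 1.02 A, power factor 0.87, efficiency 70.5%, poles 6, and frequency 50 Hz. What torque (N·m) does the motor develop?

P_in = √3·V·I·cosφ = 1.732 × 690 × 1.02 × 0.87 = 1061 W
P_out = η·P_in = 0.705 × 1061 = 748 W
n = n_s = 120×50/6 = 1000 rpm (synchronous)
ω = 2π×1000/60 = 104.7 rad/s
τ = P_out/ω = 748/104.7 = 7.14 N·m

7.14 N·m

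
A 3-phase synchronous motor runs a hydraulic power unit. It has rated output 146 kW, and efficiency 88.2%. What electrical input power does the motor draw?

P_out = 146000 W
P_in = P_out/η = 146000/0.882 = 165533 W = 166 kW

166 kW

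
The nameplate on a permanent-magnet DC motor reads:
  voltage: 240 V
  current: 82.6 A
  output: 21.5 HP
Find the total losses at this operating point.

P_in = V·I = 240×82.6 = 19824 W
P_out = 21.5×746 = 16039 W
Losses = P_in − P_out = 19824 − 16039 = 3785 W

3790 W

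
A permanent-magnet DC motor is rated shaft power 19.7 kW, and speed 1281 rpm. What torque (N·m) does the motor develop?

ω = 2π × 1281/60 = 134.1 rad/s
τ = P/ω = 19700/134.1 = 147 N·m

147 N·m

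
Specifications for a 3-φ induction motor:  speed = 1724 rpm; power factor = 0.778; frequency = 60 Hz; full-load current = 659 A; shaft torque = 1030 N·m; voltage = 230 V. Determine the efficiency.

ω = 2π × 1724/60 = 180.5 rad/s; P_out = τω = 1030 × 180.5 = 185915 W
P_in = √3·V_L·I_L·cosφ = 1.732 × 230 × 659 × 0.778 = 204240 W
η = P_out / P_in = 185915 / 204240 = 0.910 = 91.0%

91.0 %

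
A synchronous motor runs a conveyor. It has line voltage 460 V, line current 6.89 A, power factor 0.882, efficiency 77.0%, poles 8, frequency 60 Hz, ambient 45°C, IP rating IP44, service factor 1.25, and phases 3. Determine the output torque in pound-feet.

P_in = √3·V·I·cosφ = 1.732 × 460 × 6.89 × 0.882 = 4842 W
P_out = η·P_in = 0.77 × 4842 = 3728 W
n = n_s = 120×60/8 = 900 rpm (synchronous)
ω = 2π×900/60 = 94.25 rad/s
τ = P_out/ω = 3728/94.25 = 39.55 N·m
In lb·ft: 39.55/1.356 = 29.2 lb·ft

29.2 lb·ft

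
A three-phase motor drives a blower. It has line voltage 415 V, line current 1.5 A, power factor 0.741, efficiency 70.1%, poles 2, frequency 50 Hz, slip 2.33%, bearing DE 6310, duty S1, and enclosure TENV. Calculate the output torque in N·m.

1.83 N·m

P_in = √3·V·I·cosφ = 1.732 × 415 × 1.5 × 0.741 = 799 W
P_out = η·P_in = 0.701 × 799 = 560 W
n_s = 120×50/2 = 3000 rpm; n = 3000×(1−0.0233) = 2930 rpm
ω = 2π×2930/60 = 306.8 rad/s
τ = P_out/ω = 560/306.8 = 1.83 N·m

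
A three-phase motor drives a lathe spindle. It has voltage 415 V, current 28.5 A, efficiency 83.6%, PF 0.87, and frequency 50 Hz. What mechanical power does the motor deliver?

14.9 kW

P_in = √3·V·I·cosφ = 1.732 × 415 × 28.5 × 0.87 = 17822 W
P_out = η·P_in = 0.836 × 17822 = 14899 W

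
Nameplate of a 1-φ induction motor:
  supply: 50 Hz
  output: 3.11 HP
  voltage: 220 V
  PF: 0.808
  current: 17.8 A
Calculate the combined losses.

P_in = V·I·cosφ = 220×17.8×0.808 = 3164 W
P_out = 3.11×746 = 2320 W
Losses = P_in − P_out = 3164 − 2320 = 844 W

844 W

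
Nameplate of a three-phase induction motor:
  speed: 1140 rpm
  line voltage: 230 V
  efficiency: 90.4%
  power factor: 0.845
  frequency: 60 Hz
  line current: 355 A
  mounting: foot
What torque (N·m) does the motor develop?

P_in = √3·V·I·cosφ = 1.732 × 230 × 355 × 0.845 = 119498 W
P_out = η·P_in = 0.904 × 119498 = 108026 W
n = 1140 rpm
ω = 2π×1140/60 = 119.4 rad/s
τ = P_out/ω = 108026/119.4 = 905 N·m

905 N·m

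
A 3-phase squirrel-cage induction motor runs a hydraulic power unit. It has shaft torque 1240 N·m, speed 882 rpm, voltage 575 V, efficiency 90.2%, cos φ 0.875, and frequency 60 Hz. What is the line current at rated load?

ω = 2π×882/60 = 92.36 rad/s; P_out = τω = 1240 × 92.36 = 114526 W
P_in = P_out / η = 114526 / 0.902 = 126969 W
I_L = P_in / (√3·V_L·cosφ) = 126969 / (1.732 × 575 × 0.875) = 146 A

146 A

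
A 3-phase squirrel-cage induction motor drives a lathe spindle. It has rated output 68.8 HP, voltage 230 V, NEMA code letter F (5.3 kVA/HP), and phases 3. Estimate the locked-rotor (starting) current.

915 A

S_LR = 5.3 × 68.8 = 364.64 kVA
I_LR = S_LR/(√3·V_L) = 364640/(1.732×230) = 915 A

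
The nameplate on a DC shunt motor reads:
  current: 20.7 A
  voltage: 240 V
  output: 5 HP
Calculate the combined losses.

P_in = V·I = 240×20.7 = 4968 W
P_out = 5×746 = 3730 W
Losses = P_in − P_out = 4968 − 3730 = 1238 W

1.24 kW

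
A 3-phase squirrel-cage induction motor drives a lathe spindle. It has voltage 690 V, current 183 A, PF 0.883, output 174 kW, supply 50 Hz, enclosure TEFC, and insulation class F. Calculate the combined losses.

P_in = √3·V·I·cosφ = 1.732×690×183×0.883 = 193112 W
P_out = 174000 W
Losses = P_in − P_out = 193112 − 174000 = 19112 W

19.1 kW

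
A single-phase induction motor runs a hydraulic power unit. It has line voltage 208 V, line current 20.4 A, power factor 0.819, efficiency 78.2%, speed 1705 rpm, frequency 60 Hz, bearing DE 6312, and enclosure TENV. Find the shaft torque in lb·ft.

P_in = V·I·cosφ = 208 × 20.4 × 0.819 = 3475 W
P_out = η·P_in = 0.782 × 3475 = 2717 W
n = 1705 rpm
ω = 2π×1705/60 = 178.5 rad/s
τ = P_out/ω = 2717/178.5 = 15.22 N·m
In lb·ft: 15.22/1.356 = 11.2 lb·ft

11.2 lb·ft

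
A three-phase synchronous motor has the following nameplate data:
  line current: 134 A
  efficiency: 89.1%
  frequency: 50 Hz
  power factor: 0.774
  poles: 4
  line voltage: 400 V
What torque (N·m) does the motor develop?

408 N·m

P_in = √3·V·I·cosφ = 1.732 × 400 × 134 × 0.774 = 71854 W
P_out = η·P_in = 0.891 × 71854 = 64022 W
n = n_s = 120×50/4 = 1500 rpm (synchronous)
ω = 2π×1500/60 = 157.1 rad/s
τ = P_out/ω = 64022/157.1 = 408 N·m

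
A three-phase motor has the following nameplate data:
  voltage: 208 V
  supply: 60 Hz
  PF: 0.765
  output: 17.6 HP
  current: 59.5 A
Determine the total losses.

3270 W

P_in = √3·V·I·cosφ = 1.732×208×59.5×0.765 = 16398 W
P_out = 17.6×746 = 13130 W
Losses = P_in − P_out = 16398 − 13130 = 3268 W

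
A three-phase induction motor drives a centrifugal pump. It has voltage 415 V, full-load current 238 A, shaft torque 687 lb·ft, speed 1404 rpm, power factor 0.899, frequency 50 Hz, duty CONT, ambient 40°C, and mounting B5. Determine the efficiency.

89.0 %

τ = 687 lb·ft × 1.356 = 931.6 N·m
ω = 2π × 1404/60 = 147 rad/s; P_out = τω = 931.6 × 147 = 136945 W
P_in = √3·V_L·I_L·cosφ = 1.732 × 415 × 238 × 0.899 = 153792 W
η = P_out / P_in = 136945 / 153792 = 0.890 = 89.0%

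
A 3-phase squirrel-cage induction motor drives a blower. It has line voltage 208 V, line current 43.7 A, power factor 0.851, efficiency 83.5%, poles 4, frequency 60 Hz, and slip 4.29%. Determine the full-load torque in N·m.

62 N·m

P_in = √3·V·I·cosφ = 1.732 × 208 × 43.7 × 0.851 = 13397 W
P_out = η·P_in = 0.835 × 13397 = 11186 W
n_s = 120×60/4 = 1800 rpm; n = 1800×(1−0.0429) = 1723 rpm
ω = 2π×1723/60 = 180.4 rad/s
τ = P_out/ω = 11186/180.4 = 62 N·m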